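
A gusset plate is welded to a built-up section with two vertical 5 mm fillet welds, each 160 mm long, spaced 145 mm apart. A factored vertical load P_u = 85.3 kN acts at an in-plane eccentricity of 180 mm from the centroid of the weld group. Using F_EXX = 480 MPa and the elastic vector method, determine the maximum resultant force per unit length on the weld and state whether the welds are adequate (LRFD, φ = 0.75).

Total weld length L_w = 320 mm. Treat welds as unit-width lines.
Polar moment about centroid: J = 2[d³/12 + d(b/2)²] = 2[160³/12 + 160×72.5²] = 2365000 mm³.
Direct shear f_v = P/L_w = 85.3×10³ / 320 = 266.6 N/mm (vertical).
Torsion M = P·e = 85.3×10³ × 180 = 15354000 N·mm.
Critical point at (x, y) = (72.5, 80) from centroid. f_tx = M·y/J = 519.4 N/mm; f_ty = M·x/J = 470.7 N/mm.
Resultant f_max = √[f_tx² + (f_v + f_ty)²] = √[519.4² + (266.6 + 470.7)²] = 901.9 N/mm.
Capacity per unit length: φr_n = 0.75 × 0.6 × 480 × (0.707 × 5) = 763.6 N/mm.
901.9 > 763.6 → NOT adequate.

f_max ≈ 902 N/mm; NOT adequate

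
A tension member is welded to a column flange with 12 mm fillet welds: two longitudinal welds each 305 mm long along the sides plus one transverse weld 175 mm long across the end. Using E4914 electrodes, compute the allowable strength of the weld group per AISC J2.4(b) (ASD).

R_n/Ω ≈ 979 kN

E49XX → F_EXX = 490 MPa.
t_e = 0.707 × 12 = 8.484 mm.
R_nwl = 0.6 × 490 × 8.484 × 610 × 10⁻³ = 1522 kN (longitudinal, 2 welds).
R_nwt = 0.6 × 490 × 8.484 × 175 × 10⁻³ = 436.5 kN (transverse, base value).
(i) R_nwl + R_nwt = 1958 kN; (ii) 0.85 R_nwl + 1.5 R_nwt = 1948 kN.
R_n = max = 1958 kN [governs: (i)]; R_n/Ω = 979 kN.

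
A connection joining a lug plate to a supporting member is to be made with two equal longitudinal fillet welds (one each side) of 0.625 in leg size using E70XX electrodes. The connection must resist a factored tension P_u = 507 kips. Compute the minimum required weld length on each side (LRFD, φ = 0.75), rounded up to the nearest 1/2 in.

L = 18.5 in on each side

E70XX → F_EXX = 70 ksi.
Throat t_e = 0.707 × 0.625 = 0.4419 in.
φr_n = 0.75 × 0.6 × 70 × 0.4419 = 13.92 kips/in.
L_req = P_u / φr_n = 507 / 13.92 = 36.42 in total.
Per side: 36.42 / 2 = 18.21 in.
Round up → use L = 18.5 in on each side.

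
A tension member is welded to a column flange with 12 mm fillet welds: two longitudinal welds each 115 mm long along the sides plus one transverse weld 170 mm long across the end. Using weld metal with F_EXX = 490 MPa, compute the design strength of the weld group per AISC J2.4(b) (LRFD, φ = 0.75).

t_e = 0.707 × 12 = 8.484 mm.
R_nwl = 0.6 × 490 × 8.484 × 230 × 10⁻³ = 573.7 kN (longitudinal, 2 welds).
R_nwt = 0.6 × 490 × 8.484 × 170 × 10⁻³ = 424 kN (transverse, base value).
(i) R_nwl + R_nwt = 997.7 kN; (ii) 0.85 R_nwl + 1.5 R_nwt = 1124 kN.
R_n = max = 1124 kN [governs: (ii)]; φR_n = 842.8 kN.

φR_n ≈ 843 kN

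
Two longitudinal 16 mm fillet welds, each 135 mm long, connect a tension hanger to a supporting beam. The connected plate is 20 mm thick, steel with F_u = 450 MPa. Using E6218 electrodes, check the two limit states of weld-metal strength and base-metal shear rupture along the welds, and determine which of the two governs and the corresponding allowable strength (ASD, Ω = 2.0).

E62XX → F_EXX = 620 MPa.
t_e = 0.707 × 16 = 11.31 mm; L = 270 mm.
Weld metal: R_n/Ω = (1/2.0) × 0.6 × 620 × 11.31 × 270 × 10⁻³ = 568.1 kN.
Base metal (shear rupture): R_n/Ω = (1/2.0) × 0.6 × 450 × 20 × 270 × 10⁻³ = 729 kN.
Governing: weld metal.

R_n/Ω ≈ 568 kN (weld metal governs)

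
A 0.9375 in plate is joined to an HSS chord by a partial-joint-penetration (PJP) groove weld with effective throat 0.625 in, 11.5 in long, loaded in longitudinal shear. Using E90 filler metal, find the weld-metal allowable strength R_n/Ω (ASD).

R_n/Ω ≈ 194 kip

E90XX → F_EXX = 90 ksi.
Effective throat (given) t_e = 0.625 in.
A_we = 0.625 × 11.5 = 7.188 in².
F_nw = 0.6 F_EXX = 54 ksi.
R_n/Ω = (54 × 7.188) / 2.0 = 194.1 kip.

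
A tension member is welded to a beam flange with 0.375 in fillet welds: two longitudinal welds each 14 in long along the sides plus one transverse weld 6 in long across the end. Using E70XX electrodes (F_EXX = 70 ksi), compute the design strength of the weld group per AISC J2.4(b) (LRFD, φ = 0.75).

t_e = 0.707 × 0.375 = 0.2651 in.
R_nwl = 0.6 × 70 × 0.2651 × 28 = 311.8 kips (longitudinal, 2 welds).
R_nwt = 0.6 × 70 × 0.2651 × 6 = 66.81 kips (transverse, base value).
(i) R_nwl + R_nwt = 378.6 kips; (ii) 0.85 R_nwl + 1.5 R_nwt = 365.2 kips.
R_n = max = 378.6 kips [governs: (i)]; φR_n = 283.9 kips.

φR_n ≈ 284 kips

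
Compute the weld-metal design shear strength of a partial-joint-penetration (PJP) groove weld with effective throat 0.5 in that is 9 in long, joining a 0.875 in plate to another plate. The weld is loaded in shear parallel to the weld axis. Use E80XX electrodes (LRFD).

φR_n ≈ 162 kip

E80XX → F_EXX = 80 ksi.
Effective throat (given) t_e = 0.5 in.
A_we = 0.5 × 9 = 4.5 in².
F_nw = 0.6 F_EXX = 48 ksi.
φR_n = 0.75 × 48 × 4.5 = 162 kip.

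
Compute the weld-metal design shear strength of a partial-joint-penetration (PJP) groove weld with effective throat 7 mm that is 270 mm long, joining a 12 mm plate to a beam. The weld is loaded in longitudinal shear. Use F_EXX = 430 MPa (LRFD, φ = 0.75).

Effective throat (given) t_e = 7 mm.
A_we = 7 × 270 = 1890 mm².
F_nw = 0.6 F_EXX = 258 MPa.
φR_n = 0.75 × 258 × 1890 × 10⁻³ = 365.7 kN.

φR_n ≈ 366 kN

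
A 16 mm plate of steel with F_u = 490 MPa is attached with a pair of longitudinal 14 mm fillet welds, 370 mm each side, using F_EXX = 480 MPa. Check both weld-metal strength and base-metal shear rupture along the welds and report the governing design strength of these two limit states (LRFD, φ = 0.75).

φR_n ≈ 1580 kN (weld metal governs)

t_e = 0.707 × 14 = 9.898 mm; L = 740 mm.
Weld metal: φR_n = 0.75 × 0.6 × 480 × 9.898 × 740 × 10⁻³ = 1582 kN.
Base metal (shear rupture): φR_n = 0.75 × 0.6 × 490 × 16 × 740 × 10⁻³ = 2611 kN.
Governing: weld metal.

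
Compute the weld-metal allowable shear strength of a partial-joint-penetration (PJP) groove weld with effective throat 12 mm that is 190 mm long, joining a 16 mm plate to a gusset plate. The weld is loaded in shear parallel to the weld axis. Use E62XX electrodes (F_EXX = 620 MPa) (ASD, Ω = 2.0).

R_n/Ω ≈ 424 kN

Effective throat (given) t_e = 12 mm.
A_we = 12 × 190 = 2280 mm².
F_nw = 0.6 F_EXX = 372 MPa.
R_n/Ω = (372 × 2280) / 2.0 × 10⁻³ = 424.1 kN.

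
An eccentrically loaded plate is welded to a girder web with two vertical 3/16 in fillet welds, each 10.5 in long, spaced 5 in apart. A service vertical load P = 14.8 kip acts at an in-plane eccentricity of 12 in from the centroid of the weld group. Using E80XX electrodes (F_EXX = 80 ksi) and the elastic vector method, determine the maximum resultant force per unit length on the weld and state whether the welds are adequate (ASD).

Total weld length L_w = 21 in. Treat welds as unit-width lines.
Polar moment about centroid: J = 2[d³/12 + d(b/2)²] = 2[10.5³/12 + 10.5×2.5²] = 324.2 in³.
Direct shear f_v = P/L_w = 14.8 / 21 = 0.7048 kip/in (vertical).
Torsion M = P·e = 14.8 × 12 = 177.6 kip·in.
Critical point at (x, y) = (2.5, 5.25) from centroid. f_tx = M·y/J = 2.876 kip/in; f_ty = M·x/J = 1.37 kip/in.
Resultant f_max = √[f_tx² + (f_v + f_ty)²] = √[2.876² + (0.7048 + 1.37)²] = 3.546 kip/in.
Capacity per unit length: r_n/Ω = (1/2.0) × 0.6 × 80 × (0.707 × 0.1875) = 3.181 kip/in.
3.546 > 3.181 → NOT adequate.

f_max ≈ 3.55 kip/in; NOT adequate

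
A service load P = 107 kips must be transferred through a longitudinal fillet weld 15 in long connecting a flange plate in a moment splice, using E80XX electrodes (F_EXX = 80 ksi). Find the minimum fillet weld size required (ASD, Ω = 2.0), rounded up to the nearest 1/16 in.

w = 7/16 in

Total weld length L = 15 in.
Required throat t_e = P × Ω / (0.6 F_EXX × L) = 107 × 2.0 / (0.6 × 80 × 15) = 0.2972 in.
Required leg w = t_e / 0.707 = 0.4204 in → use 7/16 in.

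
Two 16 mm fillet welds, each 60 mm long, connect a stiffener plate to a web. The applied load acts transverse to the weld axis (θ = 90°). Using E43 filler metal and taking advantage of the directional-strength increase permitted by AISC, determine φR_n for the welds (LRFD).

φR_n ≈ 394 kN

E43XX → F_EXX = 430 MPa.
t_e = 0.707 × 16 = 11.31 mm; A_we = 11.31 × 120 = 1357 mm².
Directional factor: 1.0 + 0.5 sin^1.5(90°) = 1.5.
F_nw = 0.6 × 430 × 1.5 = 387 MPa.
φR_n = 0.75 × 387 × 1357 × 10⁻³ = 394 kN.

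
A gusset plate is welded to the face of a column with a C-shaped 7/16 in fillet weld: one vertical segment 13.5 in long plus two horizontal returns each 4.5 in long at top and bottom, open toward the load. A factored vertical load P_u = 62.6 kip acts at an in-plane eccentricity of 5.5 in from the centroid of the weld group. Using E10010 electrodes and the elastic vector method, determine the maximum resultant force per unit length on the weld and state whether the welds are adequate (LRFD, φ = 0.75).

f_max ≈ 5.85 kip/in; adequate

E100XX → F_EXX = 100 ksi.
Total weld length L_w = 22.5 in. Treat welds as unit-width lines.
Centroid: x̄ = 2×4.5×2.25 / 22.5 = 0.9 in from the vertical weld.
Polar moment about centroid: J = I_x + I_y = [13.5³/12 + 2×4.5×6.75²] + [13.5×0.9² + 2(4.5³/12 + 4.5×1.35²)] = 657.6 in³.
Direct shear f_v = P/L_w = 62.6 / 22.5 = 2.782 kip/in (vertical).
Torsion M = P·e = 62.6 × 5.5 = 344.3 kip·in.
Critical point at (x, y) = (3.6, 6.75) from centroid. f_tx = M·y/J = 3.534 kip/in; f_ty = M·x/J = 1.885 kip/in.
Resultant f_max = √[f_tx² + (f_v + f_ty)²] = √[3.534² + (2.782 + 1.885)²] = 5.854 kip/in.
Capacity per unit length: φr_n = 0.75 × 0.6 × 100 × (0.707 × 0.4375) = 13.92 kip/in.
5.854 ≤ 13.92 → adequate.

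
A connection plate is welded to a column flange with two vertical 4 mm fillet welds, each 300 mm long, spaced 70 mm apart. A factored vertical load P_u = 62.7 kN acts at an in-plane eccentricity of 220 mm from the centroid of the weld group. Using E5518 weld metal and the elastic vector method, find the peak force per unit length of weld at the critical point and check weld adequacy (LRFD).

E55XX → F_EXX = 550 MPa.
Total weld length L_w = 600 mm. Treat welds as unit-width lines.
Polar moment about centroid: J = 2[d³/12 + d(b/2)²] = 2[300³/12 + 300×35²] = 5235000 mm³.
Direct shear f_v = P/L_w = 62.7×10³ / 600 = 104.5 N/mm (vertical).
Torsion M = P·e = 62.7×10³ × 220 = 13794000 N·mm.
Critical point at (x, y) = (35, 150) from centroid. f_tx = M·y/J = 395.2 N/mm; f_ty = M·x/J = 92.22 N/mm.
Resultant f_max = √[f_tx² + (f_v + f_ty)²] = √[395.2² + (104.5 + 92.22)²] = 441.5 N/mm.
Capacity per unit length: φr_n = 0.75 × 0.6 × 550 × (0.707 × 4) = 699.9 N/mm.
441.5 ≤ 699.9 → adequate.

f_max ≈ 441 N/mm; adequate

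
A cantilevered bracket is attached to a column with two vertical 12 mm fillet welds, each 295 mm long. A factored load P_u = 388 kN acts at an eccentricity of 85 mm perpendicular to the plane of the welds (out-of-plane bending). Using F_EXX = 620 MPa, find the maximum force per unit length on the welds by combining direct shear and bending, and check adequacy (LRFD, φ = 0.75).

f_max ≈ 1310 N/mm; adequate

L_w = 2 × 295 = 590 mm; section modulus (unit throat) S = 2 × L²/6 = 29010 mm².
Direct shear f_v = P/L_w = 388×10³/590 = 657.6 N/mm.
Moment M = P × e = 388×10³ × 85 = 32980000 N·mm; bending f_b = M/S = 1137 N/mm.
f_max = √(f_v² + f_b²) = √(657.6² + 1137²) = 1313 N/mm.
φr_n = 0.75 × 0.6 × 620 × (0.707 × 12) = 2367 N/mm → adequate.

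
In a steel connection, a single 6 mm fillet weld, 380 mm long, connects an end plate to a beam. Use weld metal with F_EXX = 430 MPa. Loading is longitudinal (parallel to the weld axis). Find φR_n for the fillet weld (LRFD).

Effective throat t_e = 0.707 × 6 = 4.242 mm.
Total length L = 380 mm; A_we = 4.242 × 380 = 1612 mm².
F_nw = 0.6 F_EXX = 0.6 × 430 = 258 MPa.
φR_n = 0.75 × 258 × 1612 × 10⁻³ = 311.9 kN.

φR_n ≈ 312 kN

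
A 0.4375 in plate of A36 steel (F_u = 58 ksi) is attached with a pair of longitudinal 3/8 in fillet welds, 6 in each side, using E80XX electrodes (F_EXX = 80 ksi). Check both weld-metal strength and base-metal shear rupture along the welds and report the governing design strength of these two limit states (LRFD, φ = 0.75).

t_e = 0.707 × 0.375 = 0.2651 in; L = 12 in.
Weld metal: φR_n = 0.75 × 0.6 × 80 × 0.2651 × 12 = 114.5 kip.
Base metal (shear rupture): φR_n = 0.75 × 0.6 × 58 × 0.4375 × 12 = 137 kip.
Governing: weld metal.

φR_n ≈ 115 kip (weld metal governs)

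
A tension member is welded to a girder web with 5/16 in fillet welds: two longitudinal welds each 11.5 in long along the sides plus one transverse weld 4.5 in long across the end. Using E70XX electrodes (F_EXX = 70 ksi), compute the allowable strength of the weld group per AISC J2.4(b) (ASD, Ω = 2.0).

R_n/Ω ≈ 128 kips

t_e = 0.707 × 0.3125 = 0.2209 in.
R_nwl = 0.6 × 70 × 0.2209 × 23 = 213.4 kips (longitudinal, 2 welds).
R_nwt = 0.6 × 70 × 0.2209 × 4.5 = 41.76 kips (transverse, base value).
(i) R_nwl + R_nwt = 255.2 kips; (ii) 0.85 R_nwl + 1.5 R_nwt = 244 kips.
R_n = max = 255.2 kips [governs: (i)]; R_n/Ω = 127.6 kips.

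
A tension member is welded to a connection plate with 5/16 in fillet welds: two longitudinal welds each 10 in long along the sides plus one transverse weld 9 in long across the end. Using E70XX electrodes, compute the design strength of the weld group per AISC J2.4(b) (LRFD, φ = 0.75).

E70XX → F_EXX = 70 ksi.
t_e = 0.707 × 0.3125 = 0.2209 in.
R_nwl = 0.6 × 70 × 0.2209 × 20 = 185.6 kip (longitudinal, 2 welds).
R_nwt = 0.6 × 70 × 0.2209 × 9 = 83.51 kip (transverse, base value).
(i) R_nwl + R_nwt = 269.1 kip; (ii) 0.85 R_nwl + 1.5 R_nwt = 283 kip.
R_n = max = 283 kip [governs: (ii)]; φR_n = 212.3 kip.

φR_n ≈ 212 kip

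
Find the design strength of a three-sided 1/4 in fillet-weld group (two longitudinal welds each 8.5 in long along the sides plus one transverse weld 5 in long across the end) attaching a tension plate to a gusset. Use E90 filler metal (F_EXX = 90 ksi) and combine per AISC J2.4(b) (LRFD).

t_e = 0.707 × 0.25 = 0.1767 in.
R_nwl = 0.6 × 90 × 0.1767 × 17 = 162.3 kip (longitudinal, 2 welds).
R_nwt = 0.6 × 90 × 0.1767 × 5 = 47.72 kip (transverse, base value).
(i) R_nwl + R_nwt = 210 kip; (ii) 0.85 R_nwl + 1.5 R_nwt = 209.5 kip.
R_n = max = 210 kip [governs: (i)]; φR_n = 157.5 kip.

φR_n ≈ 157 kip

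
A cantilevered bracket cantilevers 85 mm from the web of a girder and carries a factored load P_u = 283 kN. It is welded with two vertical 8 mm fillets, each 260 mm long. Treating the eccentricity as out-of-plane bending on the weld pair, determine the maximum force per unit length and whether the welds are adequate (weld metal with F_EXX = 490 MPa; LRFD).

f_max ≈ 1200 N/mm; adequate

L_w = 2 × 260 = 520 mm; section modulus (unit throat) S = 2 × L²/6 = 22530 mm².
Direct shear f_v = P/L_w = 283×10³/520 = 544.2 N/mm.
Moment M = P × e = 283×10³ × 85 = 24055000 N·mm; bending f_b = M/S = 1068 N/mm.
f_max = √(f_v² + f_b²) = √(544.2² + 1068²) = 1198 N/mm.
φr_n = 0.75 × 0.6 × 490 × (0.707 × 8) = 1247 N/mm → adequate.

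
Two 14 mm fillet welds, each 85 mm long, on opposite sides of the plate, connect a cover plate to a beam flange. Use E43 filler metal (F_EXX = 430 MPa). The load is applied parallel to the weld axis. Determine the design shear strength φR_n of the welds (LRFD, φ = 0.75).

Effective throat t_e = 0.707 × 14 = 9.898 mm.
Total length L = 170 mm; A_we = 9.898 × 170 = 1683 mm².
F_nw = 0.6 F_EXX = 0.6 × 430 = 258 MPa.
φR_n = 0.75 × 258 × 1683 × 10⁻³ = 325.6 kN.

φR_n ≈ 326 kN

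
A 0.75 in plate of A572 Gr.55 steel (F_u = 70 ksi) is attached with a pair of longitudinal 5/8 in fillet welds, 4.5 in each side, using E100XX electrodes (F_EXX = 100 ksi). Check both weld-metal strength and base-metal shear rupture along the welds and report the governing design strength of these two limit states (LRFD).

φR_n ≈ 179 kip (weld metal governs)

t_e = 0.707 × 0.625 = 0.4419 in; L = 9 in.
Weld metal: φR_n = 0.75 × 0.6 × 100 × 0.4419 × 9 = 179 kip.
Base metal (shear rupture): φR_n = 0.75 × 0.6 × 70 × 0.75 × 9 = 212.6 kip.
Governing: weld metal.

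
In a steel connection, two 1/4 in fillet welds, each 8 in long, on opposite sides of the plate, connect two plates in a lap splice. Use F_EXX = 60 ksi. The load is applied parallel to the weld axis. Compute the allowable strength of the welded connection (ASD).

R_n/Ω ≈ 50.9 kips

Effective throat t_e = 0.707 × 0.25 = 0.1767 in.
Total length L = 16 in; A_we = 0.1767 × 16 = 2.828 in².
F_nw = 0.6 F_EXX = 0.6 × 60 = 36 ksi.
R_n = 36 × 2.828 = 101.8 kips; R_n/Ω = 101.8/2.0 = 50.9 kips.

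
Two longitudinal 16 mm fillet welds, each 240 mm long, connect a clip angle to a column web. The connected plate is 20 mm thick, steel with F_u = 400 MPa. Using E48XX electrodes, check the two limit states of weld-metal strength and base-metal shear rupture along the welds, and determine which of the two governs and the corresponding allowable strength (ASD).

R_n/Ω ≈ 782 kN (weld metal governs)

E48XX → F_EXX = 480 MPa.
t_e = 0.707 × 16 = 11.31 mm; L = 480 mm.
Weld metal: R_n/Ω = (1/2.0) × 0.6 × 480 × 11.31 × 480 × 10⁻³ = 781.9 kN.
Base metal (shear rupture): R_n/Ω = (1/2.0) × 0.6 × 400 × 20 × 480 × 10⁻³ = 1152 kN.
Governing: weld metal.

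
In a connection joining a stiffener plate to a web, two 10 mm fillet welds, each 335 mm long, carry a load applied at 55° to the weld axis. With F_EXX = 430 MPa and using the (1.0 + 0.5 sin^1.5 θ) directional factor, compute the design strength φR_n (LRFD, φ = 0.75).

φR_n ≈ 1260 kN

t_e = 0.707 × 10 = 7.07 mm; A_we = 7.07 × 670 = 4737 mm².
Directional factor: 1.0 + 0.5 sin^1.5(55°) = 1.371.
F_nw = 0.6 × 430 × 1.371 = 353.6 MPa.
φR_n = 0.75 × 353.6 × 4737 × 10⁻³ = 1256 kN.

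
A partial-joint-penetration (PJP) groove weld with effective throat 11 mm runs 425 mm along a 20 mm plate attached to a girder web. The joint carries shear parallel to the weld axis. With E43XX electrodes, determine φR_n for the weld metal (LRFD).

E43XX → F_EXX = 430 MPa.
Effective throat (given) t_e = 11 mm.
A_we = 11 × 425 = 4675 mm².
F_nw = 0.6 F_EXX = 258 MPa.
φR_n = 0.75 × 258 × 4675 × 10⁻³ = 904.6 kN.

φR_n ≈ 905 kN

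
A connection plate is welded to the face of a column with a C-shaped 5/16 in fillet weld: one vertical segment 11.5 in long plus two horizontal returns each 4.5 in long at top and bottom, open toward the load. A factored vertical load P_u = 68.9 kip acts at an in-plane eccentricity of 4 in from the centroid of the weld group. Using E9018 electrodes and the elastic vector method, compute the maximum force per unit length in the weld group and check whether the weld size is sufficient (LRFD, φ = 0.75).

f_max ≈ 6.42 kip/in; adequate

E90XX → F_EXX = 90 ksi.
Total weld length L_w = 20.5 in. Treat welds as unit-width lines.
Centroid: x̄ = 2×4.5×2.25 / 20.5 = 0.9878 in from the vertical weld.
Polar moment about centroid: J = I_x + I_y = [11.5³/12 + 2×4.5×5.75²] + [11.5×0.9878² + 2(4.5³/12 + 4.5×1.262²)] = 465 in³.
Direct shear f_v = P/L_w = 68.9 / 20.5 = 3.361 kip/in (vertical).
Torsion M = P·e = 68.9 × 4 = 275.6 kip·in.
Critical point at (x, y) = (3.512, 5.75) from centroid. f_tx = M·y/J = 3.408 kip/in; f_ty = M·x/J = 2.081 kip/in.
Resultant f_max = √[f_tx² + (f_v + f_ty)²] = √[3.408² + (3.361 + 2.081)²] = 6.421 kip/in.
Capacity per unit length: φr_n = 0.75 × 0.6 × 90 × (0.707 × 0.3125) = 8.948 kip/in.
6.421 ≤ 8.948 → adequate.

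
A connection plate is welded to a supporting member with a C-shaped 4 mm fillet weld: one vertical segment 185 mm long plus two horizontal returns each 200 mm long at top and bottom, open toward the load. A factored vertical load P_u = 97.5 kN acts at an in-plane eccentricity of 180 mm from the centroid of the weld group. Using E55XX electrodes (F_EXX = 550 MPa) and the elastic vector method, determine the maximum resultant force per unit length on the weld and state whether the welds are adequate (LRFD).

f_max ≈ 576 N/mm; adequate

Total weld length L_w = 585 mm. Treat welds as unit-width lines.
Centroid: x̄ = 2×200×100 / 585 = 68.38 mm from the vertical weld.
Polar moment about centroid: J = I_x + I_y = [185³/12 + 2×200×92.5²] + [185×68.38² + 2(200³/12 + 200×31.62²)] = 6548000 mm³.
Direct shear f_v = P/L_w = 97.5×10³ / 585 = 166.7 N/mm (vertical).
Torsion M = P·e = 97.5×10³ × 180 = 17550000 N·mm.
Critical point at (x, y) = (131.6, 92.5) from centroid. f_tx = M·y/J = 247.9 N/mm; f_ty = M·x/J = 352.8 N/mm.
Resultant f_max = √[f_tx² + (f_v + f_ty)²] = √[247.9² + (166.7 + 352.8)²] = 575.5 N/mm.
Capacity per unit length: φr_n = 0.75 × 0.6 × 550 × (0.707 × 4) = 699.9 N/mm.
575.5 ≤ 699.9 → adequate.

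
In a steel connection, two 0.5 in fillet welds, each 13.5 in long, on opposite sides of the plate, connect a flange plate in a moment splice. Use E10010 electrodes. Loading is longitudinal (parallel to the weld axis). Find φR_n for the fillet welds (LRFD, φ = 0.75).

φR_n ≈ 430 kips

E100XX → F_EXX = 100 ksi.
Effective throat t_e = 0.707 × 0.5 = 0.3535 in.
Total length L = 27 in; A_we = 0.3535 × 27 = 9.544 in².
F_nw = 0.6 F_EXX = 0.6 × 100 = 60 ksi.
φR_n = 0.75 × 60 × 9.544 = 429.5 kips.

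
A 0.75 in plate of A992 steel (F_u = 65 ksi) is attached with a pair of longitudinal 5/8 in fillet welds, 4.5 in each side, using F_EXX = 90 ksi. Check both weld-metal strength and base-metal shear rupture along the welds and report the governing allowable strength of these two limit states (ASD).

R_n/Ω ≈ 107 kip (weld metal governs)

t_e = 0.707 × 0.625 = 0.4419 in; L = 9 in.
Weld metal: R_n/Ω = (1/2.0) × 0.6 × 90 × 0.4419 × 9 = 107.4 kip.
Base metal (shear rupture): R_n/Ω = (1/2.0) × 0.6 × 65 × 0.75 × 9 = 131.6 kip.
Governing: weld metal.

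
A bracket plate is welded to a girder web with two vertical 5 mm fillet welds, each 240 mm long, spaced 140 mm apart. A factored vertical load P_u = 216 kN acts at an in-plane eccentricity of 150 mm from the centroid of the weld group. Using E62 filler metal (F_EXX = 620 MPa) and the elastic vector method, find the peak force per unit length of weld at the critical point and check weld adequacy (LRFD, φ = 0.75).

Total weld length L_w = 480 mm. Treat welds as unit-width lines.
Polar moment about centroid: J = 2[d³/12 + d(b/2)²] = 2[240³/12 + 240×70²] = 4656000 mm³.
Direct shear f_v = P/L_w = 216×10³ / 480 = 450 N/mm (vertical).
Torsion M = P·e = 216×10³ × 150 = 32400000 N·mm.
Critical point at (x, y) = (70, 120) from centroid. f_tx = M·y/J = 835.1 N/mm; f_ty = M·x/J = 487.1 N/mm.
Resultant f_max = √[f_tx² + (f_v + f_ty)²] = √[835.1² + (450 + 487.1)²] = 1255 N/mm.
Capacity per unit length: φr_n = 0.75 × 0.6 × 620 × (0.707 × 5) = 986.3 N/mm.
1255 > 986.3 → NOT adequate.

f_max ≈ 1260 N/mm; NOT adequate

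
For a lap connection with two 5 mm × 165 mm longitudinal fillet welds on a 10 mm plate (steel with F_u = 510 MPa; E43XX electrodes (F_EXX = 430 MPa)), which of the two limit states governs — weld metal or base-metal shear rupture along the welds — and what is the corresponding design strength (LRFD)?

t_e = 0.707 × 5 = 3.535 mm; L = 330 mm.
Weld metal: φR_n = 0.75 × 0.6 × 430 × 3.535 × 330 × 10⁻³ = 225.7 kN.
Base metal (shear rupture): φR_n = 0.75 × 0.6 × 510 × 10 × 330 × 10⁻³ = 757.4 kN.
Governing: weld metal.

φR_n ≈ 226 kN (weld metal governs)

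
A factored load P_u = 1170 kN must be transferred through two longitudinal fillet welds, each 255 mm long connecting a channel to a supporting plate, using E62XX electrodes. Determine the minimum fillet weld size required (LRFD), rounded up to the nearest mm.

E62XX → F_EXX = 620 MPa.
Total weld length L = 510 mm.
Required throat t_e = P_u / (φ × 0.6 F_EXX × L) = 1170 / (0.75 × 0.6 × 620 × 510 × 10⁻³) = 8.223 mm.
Required leg w = t_e / 0.707 = 11.63 mm → use 12 mm.

w = 12 mm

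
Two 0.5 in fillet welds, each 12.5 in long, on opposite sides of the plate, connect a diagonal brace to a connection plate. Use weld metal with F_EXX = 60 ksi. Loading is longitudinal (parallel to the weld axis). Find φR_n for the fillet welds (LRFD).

Effective throat t_e = 0.707 × 0.5 = 0.3535 in.
Total length L = 25 in; A_we = 0.3535 × 25 = 8.838 in².
F_nw = 0.6 F_EXX = 0.6 × 60 = 36 ksi.
φR_n = 0.75 × 36 × 8.838 = 238.6 kip.

φR_n ≈ 239 kip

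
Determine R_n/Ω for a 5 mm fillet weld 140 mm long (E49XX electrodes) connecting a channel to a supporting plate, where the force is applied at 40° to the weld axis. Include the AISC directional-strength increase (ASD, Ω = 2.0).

E49XX → F_EXX = 490 MPa.
t_e = 0.707 × 5 = 3.535 mm; A_we = 3.535 × 140 = 494.9 mm².
Directional factor: 1.0 + 0.5 sin^1.5(40°) = 1.258.
F_nw = 0.6 × 490 × 1.258 = 369.8 MPa.
R_n/Ω = (369.8 × 494.9) / 2.0 × 10⁻³ = 91.5 kN.

R_n/Ω ≈ 91.5 kN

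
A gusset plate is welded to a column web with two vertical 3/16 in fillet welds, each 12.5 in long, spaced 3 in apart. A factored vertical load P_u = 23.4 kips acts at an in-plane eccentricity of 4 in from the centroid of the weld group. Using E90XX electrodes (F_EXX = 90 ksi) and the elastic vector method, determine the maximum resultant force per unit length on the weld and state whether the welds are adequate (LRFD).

Total weld length L_w = 25 in. Treat welds as unit-width lines.
Polar moment about centroid: J = 2[d³/12 + d(b/2)²] = 2[12.5³/12 + 12.5×1.5²] = 381.8 in³.
Direct shear f_v = P/L_w = 23.4 / 25 = 0.936 kip/in (vertical).
Torsion M = P·e = 23.4 × 4 = 93.6 kip·in.
Critical point at (x, y) = (1.5, 6.25) from centroid. f_tx = M·y/J = 1.532 kip/in; f_ty = M·x/J = 0.3678 kip/in.
Resultant f_max = √[f_tx² + (f_v + f_ty)²] = √[1.532² + (0.936 + 0.3678)²] = 2.012 kip/in.
Capacity per unit length: φr_n = 0.75 × 0.6 × 90 × (0.707 × 0.1875) = 5.369 kip/in.
2.012 ≤ 5.369 → adequate.

f_max ≈ 2.01 kip/in; adequate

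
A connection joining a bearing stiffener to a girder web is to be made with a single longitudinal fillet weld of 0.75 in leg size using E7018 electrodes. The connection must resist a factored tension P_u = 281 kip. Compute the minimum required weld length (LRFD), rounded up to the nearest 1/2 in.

L = 17 in

E70XX → F_EXX = 70 ksi.
Throat t_e = 0.707 × 0.75 = 0.5302 in.
φr_n = 0.75 × 0.6 × 70 × 0.5302 = 16.7 kip/in.
L_req = P_u / φr_n = 281 / 16.7 = 16.82 in total.
Round up → use L = 17 in.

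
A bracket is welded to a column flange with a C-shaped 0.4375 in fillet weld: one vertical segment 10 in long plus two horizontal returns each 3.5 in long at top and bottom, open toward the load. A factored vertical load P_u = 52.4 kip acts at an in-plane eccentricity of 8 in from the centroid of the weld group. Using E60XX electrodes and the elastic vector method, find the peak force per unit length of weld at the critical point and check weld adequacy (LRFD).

E60XX → F_EXX = 60 ksi.
Total weld length L_w = 17 in. Treat welds as unit-width lines.
Centroid: x̄ = 2×3.5×1.75 / 17 = 0.7206 in from the vertical weld.
Polar moment about centroid: J = I_x + I_y = [10³/12 + 2×3.5×5²] + [10×0.7206² + 2(3.5³/12 + 3.5×1.029²)] = 278.1 in³.
Direct shear f_v = P/L_w = 52.4 / 17 = 3.082 kip/in (vertical).
Torsion M = P·e = 52.4 × 8 = 419.2 kip·in.
Critical point at (x, y) = (2.779, 5) from centroid. f_tx = M·y/J = 7.537 kip/in; f_ty = M·x/J = 4.19 kip/in.
Resultant f_max = √[f_tx² + (f_v + f_ty)²] = √[7.537² + (3.082 + 4.19)²] = 10.47 kip/in.
Capacity per unit length: φr_n = 0.75 × 0.6 × 60 × (0.707 × 0.4375) = 8.351 kip/in.
10.47 > 8.351 → NOT adequate.

f_max ≈ 10.5 kip/in; NOT adequate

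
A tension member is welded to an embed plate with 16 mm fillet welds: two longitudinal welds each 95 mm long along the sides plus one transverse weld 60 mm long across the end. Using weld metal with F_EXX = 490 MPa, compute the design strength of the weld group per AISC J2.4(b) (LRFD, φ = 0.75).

φR_n ≈ 627 kN

t_e = 0.707 × 16 = 11.31 mm.
R_nwl = 0.6 × 490 × 11.31 × 190 × 10⁻³ = 631.9 kN (longitudinal, 2 welds).
R_nwt = 0.6 × 490 × 11.31 × 60 × 10⁻³ = 199.5 kN (transverse, base value).
(i) R_nwl + R_nwt = 831.4 kN; (ii) 0.85 R_nwl + 1.5 R_nwt = 836.4 kN.
R_n = max = 836.4 kN [governs: (ii)]; φR_n = 627.3 kN.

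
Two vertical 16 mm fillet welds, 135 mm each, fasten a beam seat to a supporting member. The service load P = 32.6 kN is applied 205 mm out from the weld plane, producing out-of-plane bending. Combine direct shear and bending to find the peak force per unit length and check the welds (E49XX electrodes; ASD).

f_max ≈ 1110 N/mm; adequate

E49XX → F_EXX = 490 MPa.
L_w = 2 × 135 = 270 mm; section modulus (unit throat) S = 2 × L²/6 = 6075 mm².
Direct shear f_v = P/L_w = 32.6×10³/270 = 120.7 N/mm.
Moment M = P × e = 32.6×10³ × 205 = 6683000 N·mm; bending f_b = M/S = 1100 N/mm.
f_max = √(f_v² + f_b²) = √(120.7² + 1100²) = 1107 N/mm.
r_n/Ω = (1/2.0) × 0.6 × 490 × (0.707 × 16) = 1663 N/mm → adequate.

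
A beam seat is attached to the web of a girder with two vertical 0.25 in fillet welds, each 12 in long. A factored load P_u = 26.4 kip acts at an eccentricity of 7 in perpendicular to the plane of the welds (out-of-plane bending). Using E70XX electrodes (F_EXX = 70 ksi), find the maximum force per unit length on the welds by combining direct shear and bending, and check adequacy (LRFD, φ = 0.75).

f_max ≈ 4 kip/in; adequate

L_w = 2 × 12 = 24 in; section modulus (unit throat) S = 2 × L²/6 = 48 in².
Direct shear f_v = P/L_w = 26.4/24 = 1.1 kip/in.
Moment M = P × e = 26.4 × 7 = 184.8 kip·in; bending f_b = M/S = 3.85 kip/in.
f_max = √(f_v² + f_b²) = √(1.1² + 3.85²) = 4.004 kip/in.
φr_n = 0.75 × 0.6 × 70 × (0.707 × 0.25) = 5.568 kip/in → adequate.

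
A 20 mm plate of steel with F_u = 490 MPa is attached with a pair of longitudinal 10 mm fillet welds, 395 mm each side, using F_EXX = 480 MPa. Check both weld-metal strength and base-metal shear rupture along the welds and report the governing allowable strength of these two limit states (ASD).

R_n/Ω ≈ 804 kN (weld metal governs)

t_e = 0.707 × 10 = 7.07 mm; L = 790 mm.
Weld metal: R_n/Ω = (1/2.0) × 0.6 × 480 × 7.07 × 790 × 10⁻³ = 804.3 kN.
Base metal (shear rupture): R_n/Ω = (1/2.0) × 0.6 × 490 × 20 × 790 × 10⁻³ = 2323 kN.
Governing: weld metal.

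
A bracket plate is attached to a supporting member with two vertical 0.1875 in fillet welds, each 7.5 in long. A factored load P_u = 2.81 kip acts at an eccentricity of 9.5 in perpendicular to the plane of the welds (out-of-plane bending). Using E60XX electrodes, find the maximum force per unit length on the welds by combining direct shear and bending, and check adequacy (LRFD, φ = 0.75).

E60XX → F_EXX = 60 ksi.
L_w = 2 × 7.5 = 15 in; section modulus (unit throat) S = 2 × L²/6 = 18.75 in².
Direct shear f_v = P/L_w = 2.81/15 = 0.1873 kip/in.
Moment M = P × e = 2.81 × 9.5 = 26.695 kip·in; bending f_b = M/S = 1.424 kip/in.
f_max = √(f_v² + f_b²) = √(0.1873² + 1.424²) = 1.436 kip/in.
φr_n = 0.75 × 0.6 × 60 × (0.707 × 0.1875) = 3.579 kip/in → adequate.

f_max ≈ 1.44 kip/in; adequate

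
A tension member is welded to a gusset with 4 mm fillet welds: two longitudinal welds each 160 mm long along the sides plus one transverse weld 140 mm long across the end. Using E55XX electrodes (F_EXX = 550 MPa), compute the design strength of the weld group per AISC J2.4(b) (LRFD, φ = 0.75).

φR_n ≈ 337 kN

t_e = 0.707 × 4 = 2.828 mm.
R_nwl = 0.6 × 550 × 2.828 × 320 × 10⁻³ = 298.6 kN (longitudinal, 2 welds).
R_nwt = 0.6 × 550 × 2.828 × 140 × 10⁻³ = 130.7 kN (transverse, base value).
(i) R_nwl + R_nwt = 429.3 kN; (ii) 0.85 R_nwl + 1.5 R_nwt = 449.8 kN.
R_n = max = 449.8 kN [governs: (ii)]; φR_n = 337.4 kN.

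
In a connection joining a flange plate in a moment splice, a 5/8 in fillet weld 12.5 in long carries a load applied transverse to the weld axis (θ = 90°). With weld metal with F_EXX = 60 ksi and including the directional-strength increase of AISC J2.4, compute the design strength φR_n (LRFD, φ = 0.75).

t_e = 0.707 × 0.625 = 0.4419 in; A_we = 0.4419 × 12.5 = 5.523 in².
Directional factor: 1.0 + 0.5 sin^1.5(90°) = 1.5.
F_nw = 0.6 × 60 × 1.5 = 54 ksi.
φR_n = 0.75 × 54 × 5.523 = 223.7 kip.

φR_n ≈ 224 kip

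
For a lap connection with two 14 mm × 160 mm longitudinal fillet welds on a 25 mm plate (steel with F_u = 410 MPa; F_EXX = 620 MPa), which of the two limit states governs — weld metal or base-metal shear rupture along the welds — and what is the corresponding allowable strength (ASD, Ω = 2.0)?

t_e = 0.707 × 14 = 9.898 mm; L = 320 mm.
Weld metal: R_n/Ω = (1/2.0) × 0.6 × 620 × 9.898 × 320 × 10⁻³ = 589.1 kN.
Base metal (shear rupture): R_n/Ω = (1/2.0) × 0.6 × 410 × 25 × 320 × 10⁻³ = 984 kN.
Governing: weld metal.

R_n/Ω ≈ 589 kN (weld metal governs)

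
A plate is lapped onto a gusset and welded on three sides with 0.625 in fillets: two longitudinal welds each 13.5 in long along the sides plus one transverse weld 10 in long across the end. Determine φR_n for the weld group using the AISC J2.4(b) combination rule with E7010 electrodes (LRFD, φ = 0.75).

E70XX → F_EXX = 70 ksi.
t_e = 0.707 × 0.625 = 0.4419 in.
R_nwl = 0.6 × 70 × 0.4419 × 27 = 501.1 kip (longitudinal, 2 welds).
R_nwt = 0.6 × 70 × 0.4419 × 10 = 185.6 kip (transverse, base value).
(i) R_nwl + R_nwt = 686.7 kip; (ii) 0.85 R_nwl + 1.5 R_nwt = 704.3 kip.
R_n = max = 704.3 kip [governs: (ii)]; φR_n = 528.2 kip.

φR_n ≈ 528 kip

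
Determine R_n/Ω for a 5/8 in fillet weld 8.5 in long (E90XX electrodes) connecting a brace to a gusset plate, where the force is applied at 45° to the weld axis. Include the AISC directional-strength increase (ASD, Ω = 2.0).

R_n/Ω ≈ 132 kip

E90XX → F_EXX = 90 ksi.
t_e = 0.707 × 0.625 = 0.4419 in; A_we = 0.4419 × 8.5 = 3.756 in².
Directional factor: 1.0 + 0.5 sin^1.5(45°) = 1.297.
F_nw = 0.6 × 90 × 1.297 = 70.05 ksi.
R_n/Ω = (70.05 × 3.756) / 2.0 = 131.6 kip.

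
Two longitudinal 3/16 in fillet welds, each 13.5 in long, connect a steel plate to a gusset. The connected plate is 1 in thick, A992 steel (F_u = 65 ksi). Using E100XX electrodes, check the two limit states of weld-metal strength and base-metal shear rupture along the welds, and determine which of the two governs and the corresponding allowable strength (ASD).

R_n/Ω ≈ 107 kip (weld metal governs)

E100XX → F_EXX = 100 ksi.
t_e = 0.707 × 0.1875 = 0.1326 in; L = 27 in.
Weld metal: R_n/Ω = (1/2.0) × 0.6 × 100 × 0.1326 × 27 = 107.4 kip.
Base metal (shear rupture): R_n/Ω = (1/2.0) × 0.6 × 65 × 1 × 27 = 526.5 kip.
Governing: weld metal.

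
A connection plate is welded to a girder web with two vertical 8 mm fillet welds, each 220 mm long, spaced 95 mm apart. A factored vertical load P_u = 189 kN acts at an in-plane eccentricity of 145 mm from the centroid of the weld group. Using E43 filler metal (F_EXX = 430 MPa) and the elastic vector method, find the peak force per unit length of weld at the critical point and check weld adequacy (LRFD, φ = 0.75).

f_max ≈ 1410 N/mm; NOT adequate

Total weld length L_w = 440 mm. Treat welds as unit-width lines.
Polar moment about centroid: J = 2[d³/12 + d(b/2)²] = 2[220³/12 + 220×47.5²] = 2767000 mm³.
Direct shear f_v = P/L_w = 189×10³ / 440 = 429.5 N/mm (vertical).
Torsion M = P·e = 189×10³ × 145 = 27405000 N·mm.
Critical point at (x, y) = (47.5, 110) from centroid. f_tx = M·y/J = 1089 N/mm; f_ty = M·x/J = 470.4 N/mm.
Resultant f_max = √[f_tx² + (f_v + f_ty)²] = √[1089² + (429.5 + 470.4)²] = 1413 N/mm.
Capacity per unit length: φr_n = 0.75 × 0.6 × 430 × (0.707 × 8) = 1094 N/mm.
1413 > 1094 → NOT adequate.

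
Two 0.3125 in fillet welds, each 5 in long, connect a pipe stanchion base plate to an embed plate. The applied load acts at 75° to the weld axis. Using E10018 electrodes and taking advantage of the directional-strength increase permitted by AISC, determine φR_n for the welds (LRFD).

E100XX → F_EXX = 100 ksi.
t_e = 0.707 × 0.3125 = 0.2209 in; A_we = 0.2209 × 10 = 2.209 in².
Directional factor: 1.0 + 0.5 sin^1.5(75°) = 1.475.
F_nw = 0.6 × 100 × 1.475 = 88.48 ksi.
φR_n = 0.75 × 88.48 × 2.209 = 146.6 kip.

φR_n ≈ 147 kip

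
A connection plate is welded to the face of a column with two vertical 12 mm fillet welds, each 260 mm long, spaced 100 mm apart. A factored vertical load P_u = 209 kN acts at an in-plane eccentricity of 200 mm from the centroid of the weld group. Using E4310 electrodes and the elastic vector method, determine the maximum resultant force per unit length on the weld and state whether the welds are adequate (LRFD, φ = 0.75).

f_max ≈ 1570 N/mm; adequate

E43XX → F_EXX = 430 MPa.
Total weld length L_w = 520 mm. Treat welds as unit-width lines.
Polar moment about centroid: J = 2[d³/12 + d(b/2)²] = 2[260³/12 + 260×50²] = 4229000 mm³.
Direct shear f_v = P/L_w = 209×10³ / 520 = 401.9 N/mm (vertical).
Torsion M = P·e = 209×10³ × 200 = 41800000 N·mm.
Critical point at (x, y) = (50, 130) from centroid. f_tx = M·y/J = 1285 N/mm; f_ty = M·x/J = 494.2 N/mm.
Resultant f_max = √[f_tx² + (f_v + f_ty)²] = √[1285² + (401.9 + 494.2)²] = 1566 N/mm.
Capacity per unit length: φr_n = 0.75 × 0.6 × 430 × (0.707 × 12) = 1642 N/mm.
1566 ≤ 1642 → adequate.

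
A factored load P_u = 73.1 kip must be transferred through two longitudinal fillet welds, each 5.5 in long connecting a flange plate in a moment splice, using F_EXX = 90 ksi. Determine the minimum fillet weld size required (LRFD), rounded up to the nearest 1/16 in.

Total weld length L = 11 in.
Required throat t_e = P_u / (φ × 0.6 F_EXX × L) = 73.1 / (0.75 × 0.6 × 90 × 11) = 0.1641 in.
Required leg w = t_e / 0.707 = 0.2321 in → use 1/4 in.

w = 1/4 in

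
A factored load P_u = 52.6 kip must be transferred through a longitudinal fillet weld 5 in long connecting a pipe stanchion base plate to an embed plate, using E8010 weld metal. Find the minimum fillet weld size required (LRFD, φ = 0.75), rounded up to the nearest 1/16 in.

E80XX → F_EXX = 80 ksi.
Total weld length L = 5 in.
Required throat t_e = P_u / (φ × 0.6 F_EXX × L) = 52.6 / (0.75 × 0.6 × 80 × 5) = 0.2922 in.
Required leg w = t_e / 0.707 = 0.4133 in → use 7/16 in.

w = 7/16 in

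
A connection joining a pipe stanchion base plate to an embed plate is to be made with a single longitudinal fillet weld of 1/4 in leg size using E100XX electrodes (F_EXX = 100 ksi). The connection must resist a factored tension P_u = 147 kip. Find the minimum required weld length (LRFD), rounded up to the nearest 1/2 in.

Throat t_e = 0.707 × 0.25 = 0.1767 in.
φr_n = 0.75 × 0.6 × 100 × 0.1767 = 7.954 kip/in.
L_req = P_u / φr_n = 147 / 7.954 = 18.48 in total.
Round up → use L = 18.5 in.

L = 18.5 in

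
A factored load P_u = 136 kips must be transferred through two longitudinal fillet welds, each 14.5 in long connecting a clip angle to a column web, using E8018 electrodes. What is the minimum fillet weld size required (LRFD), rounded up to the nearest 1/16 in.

w = 3/16 in

E80XX → F_EXX = 80 ksi.
Total weld length L = 29 in.
Required throat t_e = P_u / (φ × 0.6 F_EXX × L) = 136 / (0.75 × 0.6 × 80 × 29) = 0.1303 in.
Required leg w = t_e / 0.707 = 0.1843 in → use 3/16 in.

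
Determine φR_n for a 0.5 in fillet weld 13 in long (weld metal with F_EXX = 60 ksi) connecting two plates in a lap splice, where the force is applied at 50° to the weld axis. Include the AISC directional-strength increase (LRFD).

t_e = 0.707 × 0.5 = 0.3535 in; A_we = 0.3535 × 13 = 4.595 in².
Directional factor: 1.0 + 0.5 sin^1.5(50°) = 1.335.
F_nw = 0.6 × 60 × 1.335 = 48.07 ksi.
φR_n = 0.75 × 48.07 × 4.595 = 165.7 kip.

φR_n ≈ 166 kip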